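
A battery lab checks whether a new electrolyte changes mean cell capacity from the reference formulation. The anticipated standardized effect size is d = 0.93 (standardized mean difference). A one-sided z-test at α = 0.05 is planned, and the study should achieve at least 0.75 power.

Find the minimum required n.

n = 7

Set Φ(δ − 1.645) = 0.75; then δ − 1.645 = Φ⁻¹(0.75) = 0.674, giving δ = 2.319.
δ = d·√n ⇒ n = (δ/d)² = (2.319 / 0.93)² = 6.22.
Round up to the next whole unit.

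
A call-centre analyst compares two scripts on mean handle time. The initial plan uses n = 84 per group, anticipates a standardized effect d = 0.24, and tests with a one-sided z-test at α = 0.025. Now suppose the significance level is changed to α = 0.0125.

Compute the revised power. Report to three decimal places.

δ = d·√(n/2) = 0.24 × √(84/2) = 1.5554 (unchanged). New critical value: z_{0.0125} = 2.241.
Revised power = Φ(δ − 2.241) = Φ(-0.686) = 0.2463.

Power ≈ 0.246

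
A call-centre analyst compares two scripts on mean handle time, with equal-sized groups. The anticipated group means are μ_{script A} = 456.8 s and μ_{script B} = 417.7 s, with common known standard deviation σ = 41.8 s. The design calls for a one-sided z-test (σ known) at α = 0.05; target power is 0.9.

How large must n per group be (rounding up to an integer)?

Standardized effect: d = |μ_{script A} − μ_{script B}| / σ = |456.8 − 417.7| / 41.8 = 0.9354
For power 0.9 need Φ(δ − z_{0.05}) = 0.9, so δ = z_{0.05} + z_{0.10} = 1.645 + 1.282 = 2.926.
δ = d·√(n/2) ⇒ n = 2(δ/d)² = 2 × (2.926 / 0.9354)² = 19.57.
Round up to the next whole unit.

n = 20 per group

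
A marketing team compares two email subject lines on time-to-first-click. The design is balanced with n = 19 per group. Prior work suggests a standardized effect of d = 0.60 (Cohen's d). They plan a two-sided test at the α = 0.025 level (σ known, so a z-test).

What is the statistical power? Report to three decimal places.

Power ≈ 0.348

Noncentrality parameter: δ = d·√(n/2) = 0.60 × √(19/2) = 1.8493
Two-sided α = 0.025 → critical value z_{0.0125} = 2.241.
Power = Φ(δ − 2.241) + Φ(−δ − 2.241) = Φ(-0.392) + Φ(-4.091) = 0.3475 + 0.0000 = 0.3475.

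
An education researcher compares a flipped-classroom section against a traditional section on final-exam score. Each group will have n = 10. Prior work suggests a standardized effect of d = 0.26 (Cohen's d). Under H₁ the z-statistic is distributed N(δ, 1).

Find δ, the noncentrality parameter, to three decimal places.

δ = d·√(n/2) = 0.26 × √(10/2) = 0.5814

δ ≈ 0.581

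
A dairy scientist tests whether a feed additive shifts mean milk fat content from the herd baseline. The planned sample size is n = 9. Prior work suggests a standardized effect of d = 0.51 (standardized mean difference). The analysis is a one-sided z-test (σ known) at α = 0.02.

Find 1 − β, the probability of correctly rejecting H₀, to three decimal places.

Noncentrality parameter: δ = d·√n = 0.51 × √9 = 1.5300
Critical value for a one-sided test at α = 0.02: z_α = 2.054.
Power = Φ(δ − 2.054) = Φ(-0.524) = 0.3002.

Power ≈ 0.300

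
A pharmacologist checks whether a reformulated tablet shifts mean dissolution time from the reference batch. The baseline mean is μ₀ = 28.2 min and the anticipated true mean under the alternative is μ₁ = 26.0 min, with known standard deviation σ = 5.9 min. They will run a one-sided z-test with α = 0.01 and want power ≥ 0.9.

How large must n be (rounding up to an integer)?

n = 94

Standardized effect: d = |μ₁ − μ₀| / σ = |26.0 − 28.2| / 5.9 = 0.3729
For power 0.9 need Φ(δ − z_{0.01}) = 0.9, so δ = z_{0.01} + z_{0.10} = 2.326 + 1.282 = 3.608.
δ = d·√n ⇒ n = (δ/d)² = (3.608 / 0.3729)² = 93.62.
Rounding up, n = 94.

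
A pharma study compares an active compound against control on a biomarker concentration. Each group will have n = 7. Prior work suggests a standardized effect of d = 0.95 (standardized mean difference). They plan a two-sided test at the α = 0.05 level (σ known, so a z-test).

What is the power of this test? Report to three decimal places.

Noncentrality parameter: δ = d·√(n/2) = 0.95 × √(7/2) = 1.7773
Critical value for a two-sided test at α = 0.05: z_{α/2} = 1.960.
Power = Φ(δ − 1.960) + Φ(−δ − 1.960) = Φ(-0.183) + Φ(-3.737) = 0.4275 + 0.0001 = 0.4276.

Power ≈ 0.428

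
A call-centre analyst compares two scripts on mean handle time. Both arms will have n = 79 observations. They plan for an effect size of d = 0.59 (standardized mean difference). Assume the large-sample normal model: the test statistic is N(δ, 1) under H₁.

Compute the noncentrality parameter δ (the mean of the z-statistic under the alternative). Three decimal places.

δ ≈ 3.708

The noncentrality parameter scales effect size by the design's sample-size factor: δ = d·√(n/2) = 0.59 × √(79/2) = 3.7081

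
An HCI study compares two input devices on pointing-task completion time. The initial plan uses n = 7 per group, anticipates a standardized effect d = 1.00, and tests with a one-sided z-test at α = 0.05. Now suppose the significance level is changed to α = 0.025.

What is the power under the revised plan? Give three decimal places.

Power ≈ 0.464

δ = d·√(n/2) = 1.00 × √(7/2) = 1.8708 (unchanged). New critical value: z_{0.025} = 1.960.
Revised power = P(Z > 1.960 − δ) = Φ(-0.089) = 0.4645.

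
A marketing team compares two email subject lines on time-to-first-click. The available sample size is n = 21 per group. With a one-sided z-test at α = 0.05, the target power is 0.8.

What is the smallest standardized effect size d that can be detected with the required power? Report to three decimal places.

Need Φ(δ − 1.645) = 0.8, so δ = 1.645 + 0.842 = 2.486.
δ = d·√(n/2) ⇒ d = δ/√(n/2) = 2.486/√(21/2) = 0.7673.

d ≈ 0.767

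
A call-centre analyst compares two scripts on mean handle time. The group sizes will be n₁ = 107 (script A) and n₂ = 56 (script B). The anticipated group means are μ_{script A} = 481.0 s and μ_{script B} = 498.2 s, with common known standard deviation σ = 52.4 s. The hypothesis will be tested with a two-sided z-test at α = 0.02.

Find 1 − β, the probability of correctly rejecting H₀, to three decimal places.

Standardized effect: d = |μ_{script A} − μ_{script B}| / σ = |481.0 − 498.2| / 52.4 = 0.3282
Noncentrality parameter: δ = d / √(1/n₁ + 1/n₂) = 0.3282 / √(1/107 + 1/56) = 1.9902
Two-sided α = 0.02 → critical value z_{0.01} = 2.326.
Power = Φ(δ − 2.326) + Φ(−δ − 2.326) = Φ(-0.336) + Φ(-4.317) = 0.3684 + 0.0000 = 0.3684.

Power ≈ 0.368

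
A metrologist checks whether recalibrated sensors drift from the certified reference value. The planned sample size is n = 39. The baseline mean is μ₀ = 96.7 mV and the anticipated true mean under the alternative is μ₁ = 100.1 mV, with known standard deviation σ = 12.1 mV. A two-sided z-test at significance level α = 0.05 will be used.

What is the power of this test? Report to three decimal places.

Power ≈ 0.419

Standardized effect: d = |μ₁ − μ₀| / σ = |100.1 − 96.7| / 12.1 = 0.2810
Noncentrality parameter: δ = d·√n = 0.2810 × √39 = 1.7548
Critical value for a two-sided test at α = 0.05: z_{α/2} = 1.960.
Power = Φ(δ − 1.960) + Φ(−δ − 1.960) = Φ(-0.205) + Φ(-3.715) = 0.4187 + 0.0001 = 0.4188.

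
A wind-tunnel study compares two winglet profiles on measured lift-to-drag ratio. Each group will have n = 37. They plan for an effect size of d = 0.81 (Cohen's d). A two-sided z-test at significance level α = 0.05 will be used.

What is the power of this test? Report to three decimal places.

Power ≈ 0.936

Noncentrality parameter: δ = d·√(n/2) = 0.81 × √(37/2) = 3.4839
Two-sided α = 0.05 → critical value z_{0.025} = 1.960.
Power = Φ(δ − 1.960) + Φ(−δ − 1.960) = Φ(1.524) + Φ(-5.444) = 0.9362 + 0.0000 = 0.9362.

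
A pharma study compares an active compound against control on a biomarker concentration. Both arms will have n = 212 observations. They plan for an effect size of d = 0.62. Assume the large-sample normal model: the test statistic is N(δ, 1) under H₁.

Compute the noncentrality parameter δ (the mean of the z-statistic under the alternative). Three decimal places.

δ ≈ 6.383

δ = d·√(n/2) = 0.62 × √(212/2) = 6.3833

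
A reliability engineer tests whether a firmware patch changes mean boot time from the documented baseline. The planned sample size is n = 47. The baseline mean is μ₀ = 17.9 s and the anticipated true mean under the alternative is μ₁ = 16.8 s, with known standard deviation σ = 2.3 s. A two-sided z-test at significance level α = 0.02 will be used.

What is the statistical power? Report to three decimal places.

Standardized effect: d = |μ₁ − μ₀| / σ = |16.8 − 17.9| / 2.3 = 0.4783
Noncentrality parameter: δ = d·√n = 0.4783 × √47 = 3.2788
Two-sided α = 0.02 → critical value z_{0.01} = 2.326.
Power = Φ(δ − 2.326) + Φ(−δ − 2.326) = Φ(0.952) + Φ(-5.605) = 0.8296 + 0.0000 = 0.8296.

Power ≈ 0.830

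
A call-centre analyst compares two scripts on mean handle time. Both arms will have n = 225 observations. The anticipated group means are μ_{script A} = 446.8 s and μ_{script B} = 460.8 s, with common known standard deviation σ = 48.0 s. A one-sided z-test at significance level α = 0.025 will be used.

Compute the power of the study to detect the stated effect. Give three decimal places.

Power ≈ 0.872

Standardized effect: d = |μ_{script A} − μ_{script B}| / σ = |446.8 − 460.8| / 48.0 = 0.2917
Noncentrality parameter: δ = d·√(n/2) = 0.2917 × √(225/2) = 3.0936
Critical value for a one-sided test at α = 0.025: z_α = 1.960.
Power = P(Z > 1.960 − δ) = Φ(1.134) = 0.8715.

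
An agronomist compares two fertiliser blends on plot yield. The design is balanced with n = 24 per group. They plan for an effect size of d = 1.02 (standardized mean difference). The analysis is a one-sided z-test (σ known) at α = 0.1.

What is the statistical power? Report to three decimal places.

Power ≈ 0.988

Noncentrality parameter: δ = d·√(n/2) = 1.02 × √(24/2) = 3.5334
One-sided α = 0.1 → critical value z_{0.1} = 1.282.
Power = P(Z > 1.282 − δ) = Φ(2.252) = 0.9878.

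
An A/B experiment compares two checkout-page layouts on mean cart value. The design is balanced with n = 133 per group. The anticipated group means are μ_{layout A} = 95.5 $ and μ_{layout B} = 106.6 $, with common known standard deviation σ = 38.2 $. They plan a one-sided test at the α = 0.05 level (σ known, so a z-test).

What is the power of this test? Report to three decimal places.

Standardized effect: d = |μ_{layout A} − μ_{layout B}| / σ = |95.5 − 106.6| / 38.2 = 0.2906
Noncentrality parameter: δ = d·√(n/2) = 0.2906 × √(133/2) = 2.3696
Critical value for a one-sided test at α = 0.05: z_α = 1.645.
Power = Φ(δ − 1.645) = Φ(0.725) = 0.7657.

Power ≈ 0.766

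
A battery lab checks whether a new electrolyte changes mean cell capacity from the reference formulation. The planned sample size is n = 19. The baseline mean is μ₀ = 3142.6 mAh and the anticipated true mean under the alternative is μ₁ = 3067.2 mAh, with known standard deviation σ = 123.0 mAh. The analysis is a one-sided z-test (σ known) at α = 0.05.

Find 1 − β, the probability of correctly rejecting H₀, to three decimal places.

Power ≈ 0.848

Standardized effect: d = |μ₁ − μ₀| / σ = |3067.2 − 3142.6| / 123.0 = 0.6130
Noncentrality parameter: δ = d·√n = 0.6130 × √19 = 2.6720
Critical value for a one-sided test at α = 0.05: z_α = 1.645.
Power = Φ(δ − 1.645) = Φ(1.027) = 0.8478.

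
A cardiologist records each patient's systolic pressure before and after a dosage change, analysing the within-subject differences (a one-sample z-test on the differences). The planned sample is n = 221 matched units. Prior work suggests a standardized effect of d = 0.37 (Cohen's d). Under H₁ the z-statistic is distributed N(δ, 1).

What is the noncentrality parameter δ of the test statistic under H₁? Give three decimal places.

δ ≈ 5.500

The noncentrality parameter scales effect size by the design's sample-size factor: δ = d·√n = 0.37 × √221 = 5.5004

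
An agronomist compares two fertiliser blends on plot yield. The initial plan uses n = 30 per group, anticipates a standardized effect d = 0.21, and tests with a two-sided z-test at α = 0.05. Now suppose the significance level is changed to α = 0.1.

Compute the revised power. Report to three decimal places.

δ = d·√(n/2) = 0.21 × √(30/2) = 0.8133 (unchanged). New critical value: z_{0.05} = 1.645.
Revised power = Φ(δ − 1.645) + Φ(−δ − 1.645) = Φ(-0.832) + Φ(-2.458) = 0.2028 + 0.0070 = 0.2098.

Power ≈ 0.210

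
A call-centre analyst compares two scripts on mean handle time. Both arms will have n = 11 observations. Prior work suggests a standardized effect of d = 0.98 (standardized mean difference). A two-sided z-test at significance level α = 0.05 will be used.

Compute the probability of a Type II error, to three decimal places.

β ≈ 0.368

Noncentrality parameter: δ = d·√(n/2) = 0.98 × √(11/2) = 2.2983
Critical value for a two-sided test at α = 0.05: z_{α/2} = 1.960.
Power = Φ(δ − 1.960) + Φ(−δ − 1.960) = Φ(0.338) + Φ(-4.258) = 0.6324 + 0.0000 = 0.6325.
Type II error: β = 1 − power = 1 − 0.6325 = 0.3675.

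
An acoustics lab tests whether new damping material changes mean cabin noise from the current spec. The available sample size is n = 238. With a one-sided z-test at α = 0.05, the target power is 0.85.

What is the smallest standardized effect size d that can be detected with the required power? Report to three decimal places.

Required noncentrality: δ = z_{0.05} + z_{0.15} = 1.645 + 1.036 = 2.681.
δ = d·√n ⇒ d = δ/√n = 2.681/√238 = 0.1738.

d ≈ 0.174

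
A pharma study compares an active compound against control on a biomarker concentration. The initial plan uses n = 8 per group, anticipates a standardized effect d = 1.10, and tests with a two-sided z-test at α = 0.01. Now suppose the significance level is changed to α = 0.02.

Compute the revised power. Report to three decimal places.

δ = d·√(n/2) = 1.10 × √(8/2) = 2.2000 (unchanged). New critical value: z_{0.01} = 2.326.
Revised power = Φ(δ − 2.326) + Φ(−δ − 2.326) = Φ(-0.126) + Φ(-4.526) = 0.4497 + 0.0000 = 0.4497.

Power ≈ 0.450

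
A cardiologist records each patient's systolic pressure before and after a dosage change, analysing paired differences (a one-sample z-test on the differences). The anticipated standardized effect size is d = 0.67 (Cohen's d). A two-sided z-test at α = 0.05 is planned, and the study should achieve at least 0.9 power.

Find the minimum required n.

Set Φ(δ − 1.960) = 0.9; then δ − 1.960 = Φ⁻¹(0.9) = 1.282, giving δ = 3.242.
(Ignoring the negligible lower-tail rejection probability gives the usual closed-form inversion.)
δ = d·√n ⇒ n = (δ/d)² = (3.242 / 0.67)² = 23.41.
Round up to the next whole unit.

n = 24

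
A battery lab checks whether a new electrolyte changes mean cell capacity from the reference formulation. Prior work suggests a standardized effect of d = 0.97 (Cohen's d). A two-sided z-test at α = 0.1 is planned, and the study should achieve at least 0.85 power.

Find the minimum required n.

Set Φ(δ − 1.645) = 0.85; then δ − 1.645 = Φ⁻¹(0.85) = 1.036, giving δ = 2.681.
(For δ > 0 the lower-tail rejection region contributes negligibly to power, so the one-term inversion is standard.)
δ = d·√n ⇒ n = (δ/d)² = (2.681 / 0.97)² = 7.64.
Round up to the next whole unit.

n = 8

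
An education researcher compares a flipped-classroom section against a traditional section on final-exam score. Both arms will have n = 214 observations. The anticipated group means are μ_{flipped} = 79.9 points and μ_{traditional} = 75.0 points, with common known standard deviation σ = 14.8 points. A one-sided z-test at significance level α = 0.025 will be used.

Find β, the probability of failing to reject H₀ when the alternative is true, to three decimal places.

Standardized effect: d = |μ_{flipped} − μ_{traditional}| / σ = |79.9 − 75.0| / 14.8 = 0.3311
Noncentrality parameter: δ = d·√(n/2) = 0.3311 × √(214/2) = 3.4247
Critical value for a one-sided test at α = 0.025: z_α = 1.960.
Power = Φ(δ − 1.960) = Φ(1.465) = 0.9285.
Type II error: β = 1 − power = 1 − 0.9285 = 0.0715.

β ≈ 0.071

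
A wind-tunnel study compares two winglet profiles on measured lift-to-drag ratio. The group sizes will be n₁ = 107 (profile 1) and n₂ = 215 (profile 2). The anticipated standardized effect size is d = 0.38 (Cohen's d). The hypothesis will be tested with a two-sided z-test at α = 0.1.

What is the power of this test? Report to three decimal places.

Power ≈ 0.941

Noncentrality parameter: δ = d / √(1/n₁ + 1/n₂) = 0.38 / √(1/107 + 1/215) = 3.2119
Two-sided α = 0.1 → critical value z_{0.05} = 1.645.
Power = Φ(δ − 1.645) + Φ(−δ − 1.645) = Φ(1.567) + Φ(-4.857) = 0.9415 + 0.0000 = 0.9415.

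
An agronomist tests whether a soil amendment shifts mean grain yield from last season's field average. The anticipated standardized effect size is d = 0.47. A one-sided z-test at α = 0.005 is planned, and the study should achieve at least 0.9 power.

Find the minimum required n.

For power 0.9 need Φ(δ − z_{0.005}) = 0.9, so δ = z_{0.005} + z_{0.10} = 2.576 + 1.282 = 3.857.
δ = d·√n ⇒ n = (δ/d)² = (3.857 / 0.47)² = 67.36.
Rounding up, n = 68.

n = 68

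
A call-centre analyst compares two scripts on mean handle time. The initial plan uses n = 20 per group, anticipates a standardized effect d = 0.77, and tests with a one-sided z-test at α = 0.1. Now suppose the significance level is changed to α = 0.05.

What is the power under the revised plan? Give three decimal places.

δ = d·√(n/2) = 0.77 × √(20/2) = 2.4350 (unchanged). New critical value: z_{0.05} = 1.645.
Revised power = P(Z > 1.645 − δ) = Φ(0.790) = 0.7853.

Power ≈ 0.785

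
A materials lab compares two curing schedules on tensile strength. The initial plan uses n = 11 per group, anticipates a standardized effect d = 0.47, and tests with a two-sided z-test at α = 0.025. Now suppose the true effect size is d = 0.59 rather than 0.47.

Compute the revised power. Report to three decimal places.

Power ≈ 0.196

With d = 0.59: δ = d·√(n/2) = 0.59 × √(11/2) = 1.3837. Critical value z_{0.0125} = 2.241.
Revised power = Φ(δ − 2.241) + Φ(−δ − 2.241) = Φ(-0.858) + Φ(-3.625) = 0.1955 + 0.0001 = 0.1957.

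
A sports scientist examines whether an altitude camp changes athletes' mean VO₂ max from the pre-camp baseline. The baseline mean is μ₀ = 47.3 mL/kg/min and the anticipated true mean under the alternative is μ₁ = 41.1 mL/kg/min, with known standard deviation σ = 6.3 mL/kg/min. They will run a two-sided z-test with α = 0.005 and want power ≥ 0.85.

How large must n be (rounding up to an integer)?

Standardized effect: d = |μ₁ − μ₀| / σ = |41.1 − 47.3| / 6.3 = 0.9841
Set Φ(δ − 2.807) = 0.85; then δ − 2.807 = Φ⁻¹(0.85) = 1.036, giving δ = 3.843.
(The Φ(−δ − z_{α/2}) term is vanishingly small for δ > 0 and is dropped in the standard sample-size formula.)
δ = d·√n ⇒ n = (δ/d)² = (3.843 / 0.9841)² = 15.25.
Rounding up, n = 16.

n = 16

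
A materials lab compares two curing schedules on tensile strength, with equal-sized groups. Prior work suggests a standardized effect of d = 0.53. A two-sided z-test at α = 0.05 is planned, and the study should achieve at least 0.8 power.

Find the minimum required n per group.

For power 0.8 need Φ(δ − z_{0.025}) = 0.8, so δ = z_{0.025} + z_{0.20} = 1.960 + 0.842 = 2.802.
(The Φ(−δ − z_{α/2}) term is vanishingly small for δ > 0 and is dropped in the standard sample-size formula.)
δ = d·√(n/2) ⇒ n = 2(δ/d)² = 2 × (2.802 / 0.53)² = 55.88.
Rounding up, n = 56 per group.

n = 56 per group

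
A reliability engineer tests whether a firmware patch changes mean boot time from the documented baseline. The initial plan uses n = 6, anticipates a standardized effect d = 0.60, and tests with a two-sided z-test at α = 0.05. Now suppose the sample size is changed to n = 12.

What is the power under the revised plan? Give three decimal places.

With n = 12: δ = d·√n = 0.60 × √12 = 2.0785. Critical value z_{0.025} = 1.960.
Revised power = Φ(δ − 1.960) + Φ(−δ − 1.960) = Φ(0.118) + Φ(-4.038) = 0.5472 + 0.0000 = 0.5472.

Power ≈ 0.547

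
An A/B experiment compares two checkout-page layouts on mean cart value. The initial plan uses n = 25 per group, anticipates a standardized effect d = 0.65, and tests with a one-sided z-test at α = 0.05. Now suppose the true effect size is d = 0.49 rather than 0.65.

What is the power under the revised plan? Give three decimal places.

With d = 0.49: δ = d·√(n/2) = 0.49 × √(25/2) = 1.7324. Critical value z_{0.05} = 1.645.
Revised power = P(Z > 1.645 − δ) = Φ(0.088) = 0.5349.

Power ≈ 0.535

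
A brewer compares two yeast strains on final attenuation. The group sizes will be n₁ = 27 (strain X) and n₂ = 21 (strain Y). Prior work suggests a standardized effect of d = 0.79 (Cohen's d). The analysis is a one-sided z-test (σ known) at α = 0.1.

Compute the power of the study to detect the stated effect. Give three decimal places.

Power ≈ 0.924

Noncentrality parameter: λ = d / √(1/n₁ + 1/n₂) = 0.79 / √(1/27 + 1/21) = 2.7152
Critical value for a one-sided test at α = 0.1: z_α = 1.282.
Power = Φ(λ − 1.282) = Φ(1.434) = 0.9242.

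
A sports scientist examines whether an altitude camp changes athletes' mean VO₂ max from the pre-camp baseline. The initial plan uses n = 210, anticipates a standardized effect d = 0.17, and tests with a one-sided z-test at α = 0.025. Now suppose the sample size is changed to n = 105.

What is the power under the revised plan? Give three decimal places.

Power ≈ 0.414

With n = 105: δ = d·√n = 0.17 × √105 = 1.7420. Critical value z_{0.025} = 1.960.
Revised power = Φ(δ − 1.960) = Φ(-0.218) = 0.4137.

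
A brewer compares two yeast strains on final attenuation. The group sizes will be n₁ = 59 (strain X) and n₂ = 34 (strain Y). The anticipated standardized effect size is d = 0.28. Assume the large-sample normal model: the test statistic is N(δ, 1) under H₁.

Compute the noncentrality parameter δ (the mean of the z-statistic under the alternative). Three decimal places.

δ ≈ 1.300

The noncentrality parameter scales effect size by the design's sample-size factor: δ = d / √(1/n₁ + 1/n₂) = 0.28 / √(1/59 + 1/34) = 1.3004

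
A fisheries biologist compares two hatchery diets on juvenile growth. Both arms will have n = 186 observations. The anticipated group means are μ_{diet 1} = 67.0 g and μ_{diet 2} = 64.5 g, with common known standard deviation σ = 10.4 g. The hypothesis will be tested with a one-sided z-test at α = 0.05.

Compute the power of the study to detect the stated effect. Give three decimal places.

Power ≈ 0.750

Standardized effect: d = |μ_{diet 1} − μ_{diet 2}| / σ = |67.0 − 64.5| / 10.4 = 0.2404
Noncentrality parameter: δ = d·√(n/2) = 0.2404 × √(186/2) = 2.3182
One-sided α = 0.05 → critical value z_{0.05} = 1.645.
Power = P(Z > 1.645 − δ) = Φ(0.673) = 0.7496.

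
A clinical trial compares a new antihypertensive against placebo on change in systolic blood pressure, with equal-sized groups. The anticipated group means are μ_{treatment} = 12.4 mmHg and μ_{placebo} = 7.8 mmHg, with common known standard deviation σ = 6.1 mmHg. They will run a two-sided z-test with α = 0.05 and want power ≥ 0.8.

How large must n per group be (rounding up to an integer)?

n = 28 per group

Standardized effect: d = |μ_{treatment} − μ_{placebo}| / σ = |12.4 − 7.8| / 6.1 = 0.7541
For power 0.8 need Φ(δ − z_{0.025}) = 0.8, so δ = z_{0.025} + z_{0.20} = 1.960 + 0.842 = 2.802.
(The Φ(−δ − z_{α/2}) term is vanishingly small for δ > 0 and is dropped in the standard sample-size formula.)
δ = d·√(n/2) ⇒ n = 2(δ/d)² = 2 × (2.802 / 0.7541)² = 27.60.
Round up to the next whole unit.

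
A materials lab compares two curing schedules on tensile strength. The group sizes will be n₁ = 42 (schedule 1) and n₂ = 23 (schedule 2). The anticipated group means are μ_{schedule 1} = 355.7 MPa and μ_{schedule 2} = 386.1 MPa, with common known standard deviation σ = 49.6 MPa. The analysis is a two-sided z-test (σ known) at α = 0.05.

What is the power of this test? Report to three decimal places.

Standardized effect: d = |μ_{schedule 1} − μ_{schedule 2}| / σ = |355.7 − 386.1| / 49.6 = 0.6129
Noncentrality parameter: δ = d / √(1/n₁ + 1/n₂) = 0.6129 / √(1/42 + 1/23) = 2.3628
Critical value for a two-sided test at α = 0.05: z_{α/2} = 1.960.
Power = Φ(δ − 1.960) + Φ(−δ − 1.960) = Φ(0.403) + Φ(-4.323) = 0.6565 + 0.0000 = 0.6565.

Power ≈ 0.656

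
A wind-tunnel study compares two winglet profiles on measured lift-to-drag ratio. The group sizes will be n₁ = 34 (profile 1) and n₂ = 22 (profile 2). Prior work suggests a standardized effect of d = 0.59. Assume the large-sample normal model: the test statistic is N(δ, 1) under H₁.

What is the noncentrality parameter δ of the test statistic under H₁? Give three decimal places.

The noncentrality parameter scales effect size by the design's sample-size factor: δ = d / √(1/n₁ + 1/n₂) = 0.59 / √(1/34 + 1/22) = 2.1563

δ ≈ 2.156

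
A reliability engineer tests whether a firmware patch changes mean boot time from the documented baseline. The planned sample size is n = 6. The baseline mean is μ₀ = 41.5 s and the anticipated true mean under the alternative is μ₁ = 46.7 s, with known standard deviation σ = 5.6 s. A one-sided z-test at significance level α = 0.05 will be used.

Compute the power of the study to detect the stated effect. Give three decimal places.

Power ≈ 0.736

Standardized effect: d = |μ₁ − μ₀| / σ = |46.7 − 41.5| / 5.6 = 0.9286
Noncentrality parameter: δ = d·√n = 0.9286 × √6 = 2.2745
Critical value for a one-sided test at α = 0.05: z_α = 1.645.
Power = Φ(δ − 1.645) = Φ(0.630) = 0.7355.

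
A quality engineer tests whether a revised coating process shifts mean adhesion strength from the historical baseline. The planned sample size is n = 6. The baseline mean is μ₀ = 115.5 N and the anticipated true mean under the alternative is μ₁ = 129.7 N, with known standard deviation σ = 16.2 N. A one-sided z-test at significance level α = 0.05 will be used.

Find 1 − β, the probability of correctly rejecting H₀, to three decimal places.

Power ≈ 0.692

Standardized effect: d = |μ₁ − μ₀| / σ = |129.7 − 115.5| / 16.2 = 0.8765
Noncentrality parameter: δ = d·√n = 0.8765 × √6 = 2.1471
One-sided α = 0.05 → critical value z_{0.05} = 1.645.
Power = P(Z > 1.645 − δ) = Φ(0.502) = 0.6922.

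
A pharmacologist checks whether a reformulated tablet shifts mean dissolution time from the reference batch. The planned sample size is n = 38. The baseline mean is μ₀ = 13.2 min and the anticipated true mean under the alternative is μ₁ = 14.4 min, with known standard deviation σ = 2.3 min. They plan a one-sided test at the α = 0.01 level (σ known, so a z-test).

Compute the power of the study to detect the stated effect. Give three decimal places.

Standardized effect: d = |μ₁ − μ₀| / σ = |14.4 − 13.2| / 2.3 = 0.5217
Noncentrality parameter: δ = d·√n = 0.5217 × √38 = 3.2162
One-sided α = 0.01 → critical value z_{0.01} = 2.326.
Power = P(Z > 2.326 − δ) = Φ(0.890) = 0.8132.

Power ≈ 0.813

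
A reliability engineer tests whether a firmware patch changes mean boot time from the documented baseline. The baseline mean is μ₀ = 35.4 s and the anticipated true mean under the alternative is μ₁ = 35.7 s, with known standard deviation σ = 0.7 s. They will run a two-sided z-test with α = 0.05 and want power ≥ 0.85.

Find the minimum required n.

Standardized effect: d = |μ₁ − μ₀| / σ = |35.7 − 35.4| / 0.7 = 0.4286
For power 0.85 need Φ(δ − z_{0.025}) = 0.85, so δ = z_{0.025} + z_{0.15} = 1.960 + 1.036 = 2.996.
(For δ > 0 the lower-tail rejection region contributes negligibly to power, so the one-term inversion is standard.)
δ = d·√n ⇒ n = (δ/d)² = (2.996 / 0.4286)² = 48.88.
Rounding up, n = 49.

n = 49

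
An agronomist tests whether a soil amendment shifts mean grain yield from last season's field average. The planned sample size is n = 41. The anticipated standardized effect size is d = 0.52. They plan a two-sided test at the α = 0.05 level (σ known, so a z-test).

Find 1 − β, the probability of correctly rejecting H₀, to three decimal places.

Power ≈ 0.915

Noncentrality parameter: δ = d·√n = 0.52 × √41 = 3.3296
Critical value for a two-sided test at α = 0.05: z_{α/2} = 1.960.
Power = Φ(δ − 1.960) + Φ(−δ − 1.960) = Φ(1.370) + Φ(-5.290) = 0.9146 + 0.0000 = 0.9146.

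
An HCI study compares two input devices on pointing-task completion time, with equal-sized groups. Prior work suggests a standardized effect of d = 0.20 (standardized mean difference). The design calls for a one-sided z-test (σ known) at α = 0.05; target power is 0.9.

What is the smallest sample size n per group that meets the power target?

For power 0.9 need Φ(δ − z_{0.05}) = 0.9, so δ = z_{0.05} + z_{0.10} = 1.645 + 1.282 = 2.926.
δ = d·√(n/2) ⇒ n = 2(δ/d)² = 2 × (2.926 / 0.20)² = 428.19.
Rounding up, n = 429 per group.

n = 429 per group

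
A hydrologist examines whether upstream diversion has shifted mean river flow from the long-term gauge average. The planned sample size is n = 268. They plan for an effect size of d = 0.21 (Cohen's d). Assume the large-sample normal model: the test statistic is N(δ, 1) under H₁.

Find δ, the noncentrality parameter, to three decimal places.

δ ≈ 3.438

The noncentrality parameter scales effect size by the design's sample-size factor: δ = d·√n = 0.21 × √268 = 3.4378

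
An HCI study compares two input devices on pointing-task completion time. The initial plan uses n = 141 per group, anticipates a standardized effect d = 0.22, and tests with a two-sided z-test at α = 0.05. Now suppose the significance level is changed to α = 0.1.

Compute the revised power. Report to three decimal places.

Power ≈ 0.580

δ = d·√(n/2) = 0.22 × √(141/2) = 1.8472 (unchanged). New critical value: z_{0.05} = 1.645.
Revised power = Φ(δ − 1.645) + Φ(−δ − 1.645) = Φ(0.202) + Φ(-3.492) = 0.5802 + 0.0002 = 0.5804.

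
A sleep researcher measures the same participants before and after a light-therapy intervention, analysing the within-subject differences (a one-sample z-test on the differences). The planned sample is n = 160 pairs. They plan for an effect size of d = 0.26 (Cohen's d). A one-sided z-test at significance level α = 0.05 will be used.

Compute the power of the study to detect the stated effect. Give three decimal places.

Noncentrality parameter: δ = d·√n = 0.26 × √160 = 3.2888
One-sided α = 0.05 → critical value z_{0.05} = 1.645.
Power = Φ(δ − 1.645) = Φ(1.644) = 0.9499.

Power ≈ 0.950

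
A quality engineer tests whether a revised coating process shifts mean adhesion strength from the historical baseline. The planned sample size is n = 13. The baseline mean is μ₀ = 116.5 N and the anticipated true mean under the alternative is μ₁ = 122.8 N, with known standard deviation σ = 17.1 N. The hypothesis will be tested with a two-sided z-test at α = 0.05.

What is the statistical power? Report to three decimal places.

Standardized effect: d = |μ₁ − μ₀| / σ = |122.8 − 116.5| / 17.1 = 0.3684
Noncentrality parameter: δ = d·√n = 0.3684 × √13 = 1.3284
Two-sided α = 0.05 → critical value z_{0.025} = 1.960.
Power = Φ(δ − 1.960) + Φ(−δ − 1.960) = Φ(-0.632) + Φ(-3.288) = 0.2638 + 0.0005 = 0.2643.

Power ≈ 0.264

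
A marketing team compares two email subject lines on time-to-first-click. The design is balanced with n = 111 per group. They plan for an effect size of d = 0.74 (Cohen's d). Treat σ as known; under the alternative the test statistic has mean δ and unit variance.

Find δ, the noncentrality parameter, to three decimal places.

The noncentrality parameter scales effect size by the design's sample-size factor: δ = d·√(n/2) = 0.74 × √(111/2) = 5.5129

δ ≈ 5.513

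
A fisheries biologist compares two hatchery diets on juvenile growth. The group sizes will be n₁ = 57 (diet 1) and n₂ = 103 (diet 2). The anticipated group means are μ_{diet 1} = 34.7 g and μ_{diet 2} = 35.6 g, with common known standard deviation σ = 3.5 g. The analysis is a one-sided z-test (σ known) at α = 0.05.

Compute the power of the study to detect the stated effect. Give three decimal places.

Power ≈ 0.465

Standardized effect: d = |μ_{diet 1} − μ_{diet 2}| / σ = |34.7 − 35.6| / 3.5 = 0.2571
Noncentrality parameter: δ = d / √(1/n₁ + 1/n₂) = 0.2571 / √(1/57 + 1/103) = 1.5577
One-sided α = 0.05 → critical value z_{0.05} = 1.645.
Power = P(Z > 1.645 − δ) = Φ(-0.087) = 0.4653.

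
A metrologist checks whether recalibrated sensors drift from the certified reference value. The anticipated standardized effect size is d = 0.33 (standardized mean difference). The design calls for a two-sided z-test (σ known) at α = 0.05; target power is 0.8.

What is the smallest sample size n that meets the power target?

n = 73

Set Φ(δ − 1.960) = 0.8; then δ − 1.960 = Φ⁻¹(0.8) = 0.842, giving δ = 2.802.
(For δ > 0 the lower-tail rejection region contributes negligibly to power, so the one-term inversion is standard.)
δ = d·√n ⇒ n = (δ/d)² = (2.802 / 0.33)² = 72.07.
Round up to the next whole unit.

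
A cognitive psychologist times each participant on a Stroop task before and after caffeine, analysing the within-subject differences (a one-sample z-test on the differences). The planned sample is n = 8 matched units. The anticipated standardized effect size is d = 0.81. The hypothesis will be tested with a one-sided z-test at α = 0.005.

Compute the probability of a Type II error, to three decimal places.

Noncentrality parameter: δ = d·√n = 0.81 × √8 = 2.2910
Critical value for a one-sided test at α = 0.005: z_α = 2.576.
Power = P(Z > 2.576 − δ) = Φ(-0.285) = 0.3879.
Type II error: β = 1 − power = 1 − 0.3879 = 0.6121.

β ≈ 0.612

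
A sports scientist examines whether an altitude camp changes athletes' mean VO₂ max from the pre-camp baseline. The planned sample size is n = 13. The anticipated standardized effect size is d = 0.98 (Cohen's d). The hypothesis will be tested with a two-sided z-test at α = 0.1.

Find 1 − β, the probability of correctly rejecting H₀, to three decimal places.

Power ≈ 0.971

Noncentrality parameter: δ = d·√n = 0.98 × √13 = 3.5334
Two-sided α = 0.1 → critical value z_{0.05} = 1.645.
Power = Φ(δ − 1.645) + Φ(−δ − 1.645) = Φ(1.889) + Φ(-5.178) = 0.9705 + 0.0000 = 0.9705.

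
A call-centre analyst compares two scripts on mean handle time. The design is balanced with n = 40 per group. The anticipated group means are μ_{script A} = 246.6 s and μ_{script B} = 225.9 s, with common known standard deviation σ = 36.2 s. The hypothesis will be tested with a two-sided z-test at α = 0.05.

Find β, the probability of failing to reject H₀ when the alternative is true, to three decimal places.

Standardized effect: d = |μ_{script A} − μ_{script B}| / σ = |246.6 − 225.9| / 36.2 = 0.5718
Noncentrality parameter: δ = d·√(n/2) = 0.5718 × √(40/2) = 2.5573
Two-sided α = 0.05 → critical value z_{0.025} = 1.960.
Power = Φ(δ − 1.960) + Φ(−δ − 1.960) = Φ(0.597) + Φ(-4.517) = 0.7248 + 0.0000 = 0.7249.
Type II error: β = 1 − power = 1 − 0.7249 = 0.2751.

β ≈ 0.275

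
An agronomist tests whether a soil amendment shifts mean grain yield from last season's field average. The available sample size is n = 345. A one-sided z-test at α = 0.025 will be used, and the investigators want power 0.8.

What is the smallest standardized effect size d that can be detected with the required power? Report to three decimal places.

Required noncentrality: δ = z_{0.025} + z_{0.20} = 1.960 + 0.842 = 2.802.
δ = d·√n ⇒ d = δ/√n = 2.802/√345 = 0.1508.

d ≈ 0.151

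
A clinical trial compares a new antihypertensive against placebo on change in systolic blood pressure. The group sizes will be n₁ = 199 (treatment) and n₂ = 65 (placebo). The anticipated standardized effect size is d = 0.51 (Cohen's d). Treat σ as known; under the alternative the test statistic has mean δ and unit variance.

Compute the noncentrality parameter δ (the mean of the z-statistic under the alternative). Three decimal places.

The noncentrality parameter scales effect size by the design's sample-size factor: δ = d / √(1/n₁ + 1/n₂) = 0.51 / √(1/199 + 1/65) = 3.5699

δ ≈ 3.570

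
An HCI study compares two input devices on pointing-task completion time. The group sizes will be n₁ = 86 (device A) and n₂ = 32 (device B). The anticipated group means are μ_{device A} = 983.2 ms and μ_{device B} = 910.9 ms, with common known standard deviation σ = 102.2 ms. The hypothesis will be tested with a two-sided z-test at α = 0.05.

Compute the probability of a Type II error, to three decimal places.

Standardized effect: d = |μ_{device A} − μ_{device B}| / σ = |983.2 − 910.9| / 102.2 = 0.7074
Noncentrality parameter: δ = d / √(1/n₁ + 1/n₂) = 0.7074 / √(1/86 + 1/32) = 3.4164
Two-sided α = 0.05 → critical value z_{0.025} = 1.960.
Power = Φ(δ − 1.960) + Φ(−δ − 1.960) = Φ(1.456) + Φ(-5.376) = 0.9274 + 0.0000 = 0.9274.
Type II error: β = 1 − power = 1 − 0.9274 = 0.0726.

β ≈ 0.073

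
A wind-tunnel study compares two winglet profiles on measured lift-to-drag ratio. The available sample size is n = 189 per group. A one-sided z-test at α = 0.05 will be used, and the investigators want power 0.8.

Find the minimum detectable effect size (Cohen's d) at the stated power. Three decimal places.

d ≈ 0.256

Required noncentrality: δ = z_{0.05} + z_{0.20} = 1.645 + 0.842 = 2.486.
δ = d·√(n/2) ⇒ d = δ/√(n/2) = 2.486/√(189/2) = 0.2558.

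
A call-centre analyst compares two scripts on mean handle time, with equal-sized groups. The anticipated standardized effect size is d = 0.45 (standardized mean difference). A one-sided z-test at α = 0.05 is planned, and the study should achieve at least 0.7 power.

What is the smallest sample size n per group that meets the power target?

Set Φ(δ − 1.645) = 0.7; then δ − 1.645 = Φ⁻¹(0.7) = 0.524, giving δ = 2.169.
δ = d·√(n/2) ⇒ n = 2(δ/d)² = 2 × (2.169 / 0.45)² = 46.48.
Round up to the next whole unit.

n = 47 per group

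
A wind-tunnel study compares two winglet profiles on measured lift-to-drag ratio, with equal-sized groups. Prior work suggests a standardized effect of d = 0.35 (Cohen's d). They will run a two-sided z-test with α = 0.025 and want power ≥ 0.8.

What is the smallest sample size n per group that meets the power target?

For power 0.8 need Φ(δ − z_{0.0125}) = 0.8, so δ = z_{0.0125} + z_{0.20} = 2.241 + 0.842 = 3.083.
(For δ > 0 the lower-tail rejection region contributes negligibly to power, so the one-term inversion is standard.)
δ = d·√(n/2) ⇒ n = 2(δ/d)² = 2 × (3.083 / 0.35)² = 155.18.
Round up to the next whole unit.

n = 156 per group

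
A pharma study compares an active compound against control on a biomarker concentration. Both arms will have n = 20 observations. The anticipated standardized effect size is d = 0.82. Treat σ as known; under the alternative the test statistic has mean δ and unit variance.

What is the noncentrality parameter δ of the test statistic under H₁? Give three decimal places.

δ = d·√(n/2) = 0.82 × √(20/2) = 2.5931

δ ≈ 2.593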